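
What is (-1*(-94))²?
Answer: 8836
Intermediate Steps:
(-1*(-94))² = 94² = 8836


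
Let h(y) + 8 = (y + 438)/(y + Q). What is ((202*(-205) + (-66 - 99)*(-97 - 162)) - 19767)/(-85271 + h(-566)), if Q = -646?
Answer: 5587926/25839505 ≈ 0.21626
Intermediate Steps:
h(y) = -8 + (438 + y)/(-646 + y) (h(y) = -8 + (y + 438)/(y - 646) = -8 + (438 + y)/(-646 + y))
((202*(-205) + (-66 - 99)*(-97 - 162)) - 19767)/(-85271 + h(-566)) = ((202*(-205) + (-66 - 99)*(-97 - 162)) - 19767)/(-85271 + (5606 - 7*(-566))/(-646 - 566)) = ((-41410 - 165*(-259)) - 19767)/(-85271 + (5606 + 3962)/(-1212)) = ((-41410 + 42735) - 19767)/(-85271 - 1/1212*9568) = (1325 - 19767)/(-85271 - 2392/303) = -18442/(-25839505/303) = -18442*(-303/25839505) = 5587926/25839505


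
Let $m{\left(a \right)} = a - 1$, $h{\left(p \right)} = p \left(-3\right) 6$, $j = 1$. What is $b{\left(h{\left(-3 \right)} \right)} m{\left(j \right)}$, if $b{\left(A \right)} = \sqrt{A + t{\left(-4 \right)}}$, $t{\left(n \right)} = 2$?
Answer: $0$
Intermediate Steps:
$h{\left(p \right)} = - 18 p$ ($h{\left(p \right)} = - 3 p 6 = - 18 p$)
$m{\left(a \right)} = -1 + a$
$b{\left(A \right)} = \sqrt{2 + A}$ ($b{\left(A \right)} = \sqrt{A + 2} = \sqrt{2 + A}$)
$b{\left(h{\left(-3 \right)} \right)} m{\left(j \right)} = \sqrt{2 - -54} \left(-1 + 1\right) = \sqrt{2 + 54} \cdot 0 = \sqrt{56} \cdot 0 = 2 \sqrt{14} \cdot 0 = 0$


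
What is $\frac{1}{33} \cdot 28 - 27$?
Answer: $- \frac{863}{33} \approx -26.152$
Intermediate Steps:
$\frac{1}{33} \cdot 28 - 27 = \frac{28}{33} - 27 = - \frac{863}{33}$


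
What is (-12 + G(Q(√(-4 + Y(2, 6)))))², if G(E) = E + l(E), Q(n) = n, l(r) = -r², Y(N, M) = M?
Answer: (14 - √2)² ≈ 158.40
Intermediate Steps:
G(E) = E - E²
(-12 + G(Q(√(-4 + Y(2, 6)))))² = (-12 + √(-4 + 6)*(1 - √(-4 + 6)))² = (-12 + √2*(1 - √2))²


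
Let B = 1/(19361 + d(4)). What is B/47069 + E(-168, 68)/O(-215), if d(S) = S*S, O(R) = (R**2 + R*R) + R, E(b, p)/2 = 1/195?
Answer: 18607049/165697776161775 ≈ 1.1230e-7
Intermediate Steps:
E(b, p) = 2/195
O(R) = R + 2*R**2 (O(R) = (R**2 + R**2) + R = 2*R**2 + R = R + 2*R**2)
d(S) = S**2
B = 1/19377 (B = 1/(19361 + 4**2) = 1/(19361 + 16) = 1/19377 ≈ 5.1608e-5)
B/47069 + E(-168, 68)/O(-215) = (1/19377)/47069 + 2/(195*((-215*(1 + 2*(-215))))) = (1/19377)*(1/47069) + 2/(195*((-215*(1 - 430)))) = 1/912056013 + 2/(195*((-215*(-429)))) = 1/912056013 + (2/195)/92235 = 1/912056013 + (2/195)*(1/92235) = 1/912056013 + 2/17985825 = 18607049/165697776161775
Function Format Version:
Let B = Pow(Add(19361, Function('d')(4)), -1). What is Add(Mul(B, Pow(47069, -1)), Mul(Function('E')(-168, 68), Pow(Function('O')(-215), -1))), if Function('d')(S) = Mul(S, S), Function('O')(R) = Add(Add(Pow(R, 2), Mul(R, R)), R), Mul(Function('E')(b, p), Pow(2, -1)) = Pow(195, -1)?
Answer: Rational(18607049, 165697776161775) ≈ 1.1230e-7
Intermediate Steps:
Function('E')(b, p) = Rational(2, 195) (Function('E')(b, p) = Mul(2, Pow(195, -1)) = Mul(2, Rational(1, 195)) = Rational(2, 195))
Function('O')(R) = Add(R, Mul(2, Pow(R, 2))) (Function('O')(R) = Add(Add(Pow(R, 2), Pow(R, 2)), R) = Add(Mul(2, Pow(R, 2)), R) = Add(R, Mul(2, Pow(R, 2))))
Function('d')(S) = Pow(S, 2)
B = Rational(1, 19377) (B = Pow(Add(19361, Pow(4, 2)), -1) = Pow(Add(19361, 16), -1) = Pow(19377, -1) = Rational(1, 19377) ≈ 5.1608e-5)
Add(Mul(B, Pow(47069, -1)), Mul(Function('E')(-168, 68), Pow(Function('O')(-215), -1))) = Add(Mul(Rational(1, 19377), Pow(47069, -1)), Mul(Rational(2, 195), Pow(Mul(-215, Add(1, Mul(2, -215))), -1))) = Add(Mul(Rational(1, 19377), Rational(1, 47069)), Mul(Rational(2, 195), Pow(Mul(-215, Add(1, -430)), -1))) = Add(Rational(1, 912056013), Mul(Rational(2, 195), Pow(Mul(-215, -429), -1))) = Add(Rational(1, 912056013), Mul(Rational(2, 195), Pow(92235, -1))) = Add(Rational(1, 912056013), Mul(Rational(2, 195), Rational(1, 92235))) = Add(Rational(1, 912056013), Rational(2, 17985825)) = Rational(18607049, 165697776161775)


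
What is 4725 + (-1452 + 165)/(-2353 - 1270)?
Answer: 17119962/3623 ≈ 4725.4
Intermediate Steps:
4725 + (-1452 + 165)/(-2353 - 1270) = 4725 - 1287/(-3623) = 4725 - 1287*(-1/3623) = 4725 + 1287/3623 = 17119962/3623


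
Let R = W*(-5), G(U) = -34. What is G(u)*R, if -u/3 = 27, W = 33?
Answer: 5610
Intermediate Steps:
u = -81 (u = -3*27 = -81)
R = -165 (R = 33*(-5) = -165)
G(u)*R = -34*(-165) = 5610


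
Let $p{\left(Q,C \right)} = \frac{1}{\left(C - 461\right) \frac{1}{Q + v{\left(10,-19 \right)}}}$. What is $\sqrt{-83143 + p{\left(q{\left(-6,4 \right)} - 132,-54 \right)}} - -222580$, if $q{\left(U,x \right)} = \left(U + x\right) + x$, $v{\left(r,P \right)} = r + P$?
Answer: $222580 + \frac{i \sqrt{22051530590}}{515} \approx 2.2258 \cdot 10^{5} + 288.34 i$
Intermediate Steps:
$v{\left(r,P \right)} = P + r$
$q{\left(U,x \right)} = U + 2 x$
$p{\left(Q,C \right)} = \frac{-9 + Q}{-461 + C}$ ($p{\left(Q,C \right)} = \frac{1}{\left(C - 461\right) \frac{1}{Q + \left(-19 + 10\right)}} = \frac{1}{\left(-461 + C\right) \frac{1}{Q - 9}} = \frac{1}{\left(-461 + C\right) \frac{1}{-9 + Q}} = \frac{1}{\frac{1}{-9 + Q} \left(-461 + C\right)} = \frac{-9 + Q}{-461 + C}$)
$\sqrt{-83143 + p{\left(q{\left(-6,4 \right)} - 132,-54 \right)}} - -222580 = \sqrt{-83143 + \frac{-9 + \left(\left(-6 + 2 \cdot 4\right) - 132\right)}{-461 - 54}} - -222580 = \sqrt{-83143 + \frac{-9 + \left(\left(-6 + 8\right) - 132\right)}{-515}} + 222580 = \sqrt{-83143 - \frac{-9 + \left(2 - 132\right)}{515}} + 222580 = \sqrt{-83143 - \frac{-9 - 130}{515}} + 222580 = \sqrt{-83143 - - \frac{139}{515}} + 222580 = \sqrt{-83143 + \frac{139}{515}} + 222580 = \sqrt{- \frac{42818506}{515}} + 222580 = \frac{i \sqrt{22051530590}}{515} + 222580 = 222580 + \frac{i \sqrt{22051530590}}{515}$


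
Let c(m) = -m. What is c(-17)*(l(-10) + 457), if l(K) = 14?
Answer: 8007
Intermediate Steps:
c(-17)*(l(-10) + 457) = (-1*(-17))*(14 + 457) = 17*471 = 8007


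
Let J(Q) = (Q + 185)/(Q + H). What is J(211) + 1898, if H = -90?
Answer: 20914/11 ≈ 1901.3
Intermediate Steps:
J(Q) = (185 + Q)/(-90 + Q) (J(Q) = (Q + 185)/(Q - 90) = (185 + Q)/(-90 + Q))
J(211) + 1898 = (185 + 211)/(-90 + 211) + 1898 = 396/121 + 1898 = (1/121)*396 + 1898 = 36/11 + 1898 = 20914/11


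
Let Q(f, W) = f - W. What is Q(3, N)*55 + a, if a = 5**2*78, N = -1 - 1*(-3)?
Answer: 2005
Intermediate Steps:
N = 2 (N = -1 + 3 = 2)
a = 1950 (a = 25*78 = 1950)
Q(3, N)*55 + a = (3 - 1*2)*55 + 1950 = (3 - 2)*55 + 1950 = 1*55 + 1950 = 55 + 1950 = 2005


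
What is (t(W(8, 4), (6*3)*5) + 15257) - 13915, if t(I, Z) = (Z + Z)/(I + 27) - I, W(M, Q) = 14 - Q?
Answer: 49464/37 ≈ 1336.9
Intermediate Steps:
t(I, Z) = -I + 2*Z/(27 + I) (t(I, Z) = (2*Z)/(27 + I) - I = 2*Z/(27 + I) - I = -I + 2*Z/(27 + I))
(t(W(8, 4), (6*3)*5) + 15257) - 13915 = ((-(14 - 1*4)² - 27*(14 - 1*4) + 2*((6*3)*5))/(27 + (14 - 1*4)) + 15257) - 13915 = ((-(14 - 4)² - 27*(14 - 4) + 2*(18*5))/(27 + (14 - 4)) + 15257) - 13915 = ((-1*10² - 27*10 + 2*90)/(27 + 10) + 15257) - 13915 = ((-1*100 - 270 + 180)/37 + 15257) - 13915 = ((-100 - 270 + 180)/37 + 15257) - 13915 = ((1/37)*(-190) + 15257) - 13915 = (-190/37 + 15257) - 13915 = 564319/37 - 13915 = 49464/37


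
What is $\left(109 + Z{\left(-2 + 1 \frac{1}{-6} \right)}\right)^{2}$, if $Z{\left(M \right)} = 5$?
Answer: $12996$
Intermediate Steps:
$\left(109 + Z{\left(-2 + 1 \frac{1}{-6} \right)}\right)^{2} = \left(109 + 5\right)^{2} = 114^{2} = 12996$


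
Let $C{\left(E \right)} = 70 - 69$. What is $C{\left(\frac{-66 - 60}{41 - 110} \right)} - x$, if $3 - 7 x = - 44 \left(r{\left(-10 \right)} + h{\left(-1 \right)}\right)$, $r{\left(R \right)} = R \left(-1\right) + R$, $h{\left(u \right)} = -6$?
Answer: $\frac{268}{7} \approx 38.286$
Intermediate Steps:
$r{\left(R \right)} = 0$ ($r{\left(R \right)} = - R + R = 0$)
$x = - \frac{261}{7}$ ($x = \frac{3}{7} - \frac{\left(-44\right) \left(0 - 6\right)}{7} = \frac{3}{7} - \frac{\left(-44\right) \left(-6\right)}{7} = \frac{3}{7} - \frac{264}{7} = - \frac{261}{7} \approx -37.286$)
$C{\left(E \right)} = 1$
$C{\left(\frac{-66 - 60}{41 - 110} \right)} - x = 1 - - \frac{261}{7} = 1 + \frac{261}{7} = \frac{268}{7}$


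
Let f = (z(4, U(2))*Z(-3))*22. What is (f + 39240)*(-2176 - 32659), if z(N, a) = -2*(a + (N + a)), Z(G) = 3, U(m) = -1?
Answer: -1357728960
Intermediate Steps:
z(N, a) = -4*a - 2*N (z(N, a) = -2*(N + 2*a) = -4*a - 2*N)
f = -264 (f = ((-4*(-1) - 2*4)*3)*22 = ((4 - 8)*3)*22 = -4*3*22 = -12*22 = -264)
(f + 39240)*(-2176 - 32659) = (-264 + 39240)*(-2176 - 32659) = 38976*(-34835) = -1357728960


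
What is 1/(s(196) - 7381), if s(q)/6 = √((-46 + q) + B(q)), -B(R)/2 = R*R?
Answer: -7381/57239713 - 6*I*√76682/57239713 ≈ -0.00012895 - 2.9027e-5*I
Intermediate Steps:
B(R) = -2*R² (B(R) = -2*R*R = -2*R²)
s(q) = 6*√(-46 + q - 2*q²) (s(q) = 6*√((-46 + q) - 2*q²) = 6*√(-46 + q - 2*q²))
1/(s(196) - 7381) = 1/(6*√(-46 + 196 - 2*196²) - 7381) = 1/(6*√(-46 + 196 - 2*38416) - 7381) = 1/(6*√(-46 + 196 - 76832) - 7381) = 1/(6*√(-76682) - 7381) = 1/(6*(I*√76682) - 7381) = 1/(6*I*√76682 - 7381) = 1/(-7381 + 6*I*√76682)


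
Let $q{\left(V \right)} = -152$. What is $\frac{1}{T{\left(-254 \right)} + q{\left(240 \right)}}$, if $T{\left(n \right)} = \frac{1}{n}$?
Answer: $- \frac{254}{38609} \approx -0.0065788$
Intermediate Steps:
$\frac{1}{T{\left(-254 \right)} + q{\left(240 \right)}} = \frac{1}{\frac{1}{-254} - 152} = \frac{1}{- \frac{1}{254} - 152} = \frac{1}{- \frac{38609}{254}} = - \frac{254}{38609}$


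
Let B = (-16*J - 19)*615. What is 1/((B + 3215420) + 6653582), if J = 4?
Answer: 1/9817957 ≈ 1.0185e-7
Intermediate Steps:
B = -51045 (B = (-16*4 - 19)*615 = (-64 - 19)*615 = -83*615 = -51045)
1/((B + 3215420) + 6653582) = 1/((-51045 + 3215420) + 6653582) = 1/(3164375 + 6653582) = 1/9817957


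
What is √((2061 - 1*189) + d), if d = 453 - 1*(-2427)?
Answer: 12*√33 ≈ 68.935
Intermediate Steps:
d = 2880 (d = 453 + 2427 = 2880)
√((2061 - 1*189) + d) = √((2061 - 1*189) + 2880) = √((2061 - 189) + 2880) = √(1872 + 2880) = √4752 = 12*√33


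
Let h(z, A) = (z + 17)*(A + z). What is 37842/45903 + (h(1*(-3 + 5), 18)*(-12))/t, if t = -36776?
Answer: 66708128/70338697 ≈ 0.94838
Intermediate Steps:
h(z, A) = (17 + z)*(A + z)
37842/45903 + (h(1*(-3 + 5), 18)*(-12))/t = 37842/45903 + (((1*(-3 + 5))² + 17*18 + 17*(1*(-3 + 5)) + 18*(1*(-3 + 5)))*(-12))/(-36776) = 37842*(1/45903) + (((1*2)² + 306 + 17*(1*2) + 18*(1*2))*(-12))*(-1/36776) = 12614/15301 + ((2² + 306 + 17*2 + 18*2)*(-12))*(-1/36776) = 12614/15301 + ((4 + 306 + 34 + 36)*(-12))*(-1/36776) = 12614/15301 + (380*(-12))*(-1/36776) = 12614/15301 - 4560*(-1/36776) = 12614/15301 + 570/4597 = 66708128/70338697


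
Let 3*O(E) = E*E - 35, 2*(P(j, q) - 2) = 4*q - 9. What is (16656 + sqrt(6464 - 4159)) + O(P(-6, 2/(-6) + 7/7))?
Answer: 1797637/108 + sqrt(2305) ≈ 16693.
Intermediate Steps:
P(j, q) = -5/2 + 2*q (P(j, q) = 2 + (4*q - 9)/2 = 2 + (-9 + 4*q)/2 = 2 + (-9/2 + 2*q) = -5/2 + 2*q)
O(E) = -35/3 + E**2/3 (O(E) = (E*E - 35)/3 = (E**2 - 35)/3 = (-35 + E**2)/3 = -35/3 + E**2/3)
(16656 + sqrt(6464 - 4159)) + O(P(-6, 2/(-6) + 7/7)) = (16656 + sqrt(6464 - 4159)) + (-35/3 + (-5/2 + 2*(2/(-6) + 7/7))**2/3) = (16656 + sqrt(2305)) + (-35/3 + (-5/2 + 2*(2*(-1/6) + 7*(1/7)))**2/3) = (16656 + sqrt(2305)) + (-35/3 + (-5/2 + 2*(-1/3 + 1))**2/3) = (16656 + sqrt(2305)) + (-35/3 + (-5/2 + 2*(2/3))**2/3) = (16656 + sqrt(2305)) + (-35/3 + (-5/2 + 4/3)**2/3) = (16656 + sqrt(2305)) + (-35/3 + (-7/6)**2/3) = (16656 + sqrt(2305)) + (-35/3 + (1/3)*(49/36)) = (16656 + sqrt(2305)) + (-35/3 + 49/108) = (16656 + sqrt(2305)) - 1211/108 = 1797637/108 + sqrt(2305)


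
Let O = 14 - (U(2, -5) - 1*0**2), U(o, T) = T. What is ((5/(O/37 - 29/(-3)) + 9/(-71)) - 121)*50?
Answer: -48392975/8023 ≈ -6031.8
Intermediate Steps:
O = 19 (O = 14 - (-5 - 1*0**2) = 14 - (-5 - 1*0) = 14 - (-5 + 0) = 14 - 1*(-5) = 14 + 5 = 19)
((5/(O/37 - 29/(-3)) + 9/(-71)) - 121)*50 = ((5/(19/37 - 29/(-3)) + 9/(-71)) - 121)*50 = ((5/(19*(1/37) - 29*(-1/3)) + 9*(-1/71)) - 121)*50 = ((5/(19/37 + 29/3) - 9/71) - 121)*50 = ((5/(1130/111) - 9/71) - 121)*50 = ((5*(111/1130) - 9/71) - 121)*50 = ((111/226 - 9/71) - 121)*50 = (5847/16046 - 121)*50 = -1935719/16046*50 = -48392975/8023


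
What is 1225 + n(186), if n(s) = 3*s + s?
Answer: 1969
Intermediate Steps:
n(s) = 4*s
1225 + n(186) = 1225 + 4*186 = 1225 + 744 = 1969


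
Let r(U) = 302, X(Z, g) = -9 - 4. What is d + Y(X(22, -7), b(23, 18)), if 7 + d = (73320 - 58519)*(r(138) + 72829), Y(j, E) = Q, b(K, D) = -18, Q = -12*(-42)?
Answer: 1082412428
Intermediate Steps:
X(Z, g) = -13
Q = 504
Y(j, E) = 504
d = 1082411924 (d = -7 + (73320 - 58519)*(302 + 72829) = -7 + 14801*73131 = -7 + 1082411931 = 1082411924)
d + Y(X(22, -7), b(23, 18)) = 1082411924 + 504 = 1082412428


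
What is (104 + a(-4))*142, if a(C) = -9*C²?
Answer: -5680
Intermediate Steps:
(104 + a(-4))*142 = (104 - 9*(-4)²)*142 = (104 - 9*16)*142 = (104 - 144)*142 = -40*142 = -5680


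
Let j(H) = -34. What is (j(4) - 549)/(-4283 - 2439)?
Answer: 583/6722 ≈ 0.086730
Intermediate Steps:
(j(4) - 549)/(-4283 - 2439) = (-34 - 549)/(-4283 - 2439) = -583/(-6722) = -583*(-1/6722) = 583/6722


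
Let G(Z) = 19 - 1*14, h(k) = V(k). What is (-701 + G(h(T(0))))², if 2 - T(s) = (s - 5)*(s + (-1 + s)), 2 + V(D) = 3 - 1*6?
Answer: 484416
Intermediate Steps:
V(D) = -5 (V(D) = -2 + (3 - 1*6) = -2 + (3 - 6) = -2 - 3 = -5)
T(s) = 2 - (-1 + 2*s)*(-5 + s) (T(s) = 2 - (s - 5)*(s + (-1 + s)) = 2 - (-5 + s)*(-1 + 2*s) = 2 - (-1 + 2*s)*(-5 + s))
h(k) = -5
G(Z) = 5 (G(Z) = 19 - 14 = 5)
(-701 + G(h(T(0))))² = (-701 + 5)² = (-696)² = 484416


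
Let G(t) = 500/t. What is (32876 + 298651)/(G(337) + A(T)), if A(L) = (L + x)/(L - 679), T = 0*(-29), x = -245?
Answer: 10837286103/60295 ≈ 1.7974e+5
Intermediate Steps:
T = 0
A(L) = (-245 + L)/(-679 + L) (A(L) = (L - 245)/(L - 679) = (-245 + L)/(-679 + L))
(32876 + 298651)/(G(337) + A(T)) = (32876 + 298651)/(500/337 + (-245 + 0)/(-679 + 0)) = 331527/(500*(1/337) - 245/(-679)) = 331527/(500/337 - 1/679*(-245)) = 331527/(500/337 + 35/97) = 331527/(60295/32689) = 331527*(32689/60295) = 10837286103/60295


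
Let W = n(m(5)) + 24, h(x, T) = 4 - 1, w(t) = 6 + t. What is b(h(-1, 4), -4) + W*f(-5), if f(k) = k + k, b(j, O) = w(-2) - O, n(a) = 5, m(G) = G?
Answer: -282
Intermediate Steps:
h(x, T) = 3
b(j, O) = 4 - O (b(j, O) = (6 - 2) - O = 4 - O)
W = 29 (W = 5 + 24 = 29)
f(k) = 2*k
b(h(-1, 4), -4) + W*f(-5) = (4 - 1*(-4)) + 29*(2*(-5)) = (4 + 4) + 29*(-10) = 8 - 290 = -282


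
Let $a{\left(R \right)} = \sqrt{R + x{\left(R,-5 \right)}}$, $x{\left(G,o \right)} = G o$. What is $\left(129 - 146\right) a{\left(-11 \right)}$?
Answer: $- 34 \sqrt{11} \approx -112.77$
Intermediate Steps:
$a{\left(R \right)} = 2 \sqrt{- R}$ ($a{\left(R \right)} = \sqrt{R + R \left(-5\right)} = \sqrt{R - 5 R} = \sqrt{- 4 R} = 2 \sqrt{- R}$)
$\left(129 - 146\right) a{\left(-11 \right)} = \left(129 - 146\right) 2 \sqrt{\left(-1\right) \left(-11\right)} = - 17 \cdot 2 \sqrt{11} = - 34 \sqrt{11}$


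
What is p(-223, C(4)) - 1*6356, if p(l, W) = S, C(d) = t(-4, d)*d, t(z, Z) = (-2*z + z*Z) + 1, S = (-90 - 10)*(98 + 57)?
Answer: -21856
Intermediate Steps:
S = -15500 (S = -100*155 = -15500)
t(z, Z) = 1 - 2*z + Z*z (t(z, Z) = (-2*z + Z*z) + 1 = 1 - 2*z + Z*z)
C(d) = d*(9 - 4*d) (C(d) = (1 - 2*(-4) + d*(-4))*d = (1 + 8 - 4*d)*d = (9 - 4*d)*d = d*(9 - 4*d))
p(l, W) = -15500
p(-223, C(4)) - 1*6356 = -15500 - 1*6356 = -15500 - 6356 = -21856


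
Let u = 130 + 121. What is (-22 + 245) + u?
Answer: 474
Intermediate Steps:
u = 251
(-22 + 245) + u = (-22 + 245) + 251 = 223 + 251 = 474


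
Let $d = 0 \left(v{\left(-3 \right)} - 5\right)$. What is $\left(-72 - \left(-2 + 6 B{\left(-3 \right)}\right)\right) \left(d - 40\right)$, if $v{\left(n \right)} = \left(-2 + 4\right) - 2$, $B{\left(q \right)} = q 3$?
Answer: $640$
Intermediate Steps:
$B{\left(q \right)} = 3 q$
$v{\left(n \right)} = 0$ ($v{\left(n \right)} = 2 - 2 = 0$)
$d = 0$ ($d = 0 \left(0 - 5\right) = 0 \left(-5\right) = 0$)
$\left(-72 - \left(-2 + 6 B{\left(-3 \right)}\right)\right) \left(d - 40\right) = \left(-72 - \left(-2 + 6 \cdot 3 \left(-3\right)\right)\right) \left(0 - 40\right) = \left(-72 + \left(2 - -54\right)\right) \left(-40\right) = \left(-72 + \left(2 + 54\right)\right) \left(-40\right) = \left(-72 + 56\right) \left(-40\right) = \left(-16\right) \left(-40\right) = 640$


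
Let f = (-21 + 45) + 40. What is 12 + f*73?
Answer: 4684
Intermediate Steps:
f = 64 (f = 24 + 40 = 64)
12 + f*73 = 12 + 64*73 = 12 + 4672 = 4684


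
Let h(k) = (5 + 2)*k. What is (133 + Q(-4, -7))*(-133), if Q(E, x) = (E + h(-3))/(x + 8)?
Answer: -14364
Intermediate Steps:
h(k) = 7*k
Q(E, x) = (-21 + E)/(8 + x) (Q(E, x) = (E + 7*(-3))/(x + 8) = (E - 21)/(8 + x) = (-21 + E)/(8 + x))
(133 + Q(-4, -7))*(-133) = (133 + (-21 - 4)/(8 - 7))*(-133) = (133 - 25/1)*(-133) = (133 + 1*(-25))*(-133) = (133 - 25)*(-133) = 108*(-133) = -14364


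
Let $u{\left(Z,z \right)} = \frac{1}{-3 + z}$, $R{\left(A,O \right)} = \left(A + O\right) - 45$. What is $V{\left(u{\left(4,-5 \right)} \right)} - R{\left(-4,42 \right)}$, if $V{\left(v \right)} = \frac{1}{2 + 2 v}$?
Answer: $\frac{53}{7} \approx 7.5714$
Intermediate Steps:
$R{\left(A,O \right)} = -45 + A + O$
$V{\left(u{\left(4,-5 \right)} \right)} - R{\left(-4,42 \right)} = \frac{1}{2 \left(1 + \frac{1}{-3 - 5}\right)} - \left(-45 - 4 + 42\right) = \frac{1}{2 \left(1 + \frac{1}{-8}\right)} - -7 = \frac{1}{2 \left(1 - \frac{1}{8}\right)} + 7 = \frac{1}{2 \cdot \frac{7}{8}} + 7 = \frac{1}{2} \cdot \frac{8}{7} + 7 = \frac{4}{7} + 7 = \frac{53}{7}$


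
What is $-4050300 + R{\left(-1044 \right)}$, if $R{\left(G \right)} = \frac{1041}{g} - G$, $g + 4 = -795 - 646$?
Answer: $- \frac{5851175961}{1445} \approx -4.0493 \cdot 10^{6}$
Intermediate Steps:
$g = -1445$ ($g = -4 - 1441 = -1445$)
$R{\left(G \right)} = - \frac{1041}{1445} - G$ ($R{\left(G \right)} = \frac{1041}{-1445} - G = 1041 \left(- \frac{1}{1445}\right) - G = - \frac{1041}{1445} - G$)
$-4050300 + R{\left(-1044 \right)} = -4050300 - - \frac{1507539}{1445} = -4050300 + \left(- \frac{1041}{1445} + 1044\right) = -4050300 + \frac{1507539}{1445} = - \frac{5851175961}{1445}$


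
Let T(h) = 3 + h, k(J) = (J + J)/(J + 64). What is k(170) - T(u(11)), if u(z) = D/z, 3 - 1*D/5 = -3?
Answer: -5501/1287 ≈ -4.2743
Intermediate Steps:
D = 30 (D = 15 - 5*(-3) = 15 + 15 = 30)
k(J) = 2*J/(64 + J) (k(J) = (2*J)/(64 + J) = 2*J/(64 + J))
u(z) = 30/z
k(170) - T(u(11)) = 2*170/(64 + 170) - (3 + 30/11) = 2*170/234 - (3 + 30*(1/11)) = 2*170*(1/234) - (3 + 30/11) = 170/117 - 1*63/11 = 170/117 - 63/11 = -5501/1287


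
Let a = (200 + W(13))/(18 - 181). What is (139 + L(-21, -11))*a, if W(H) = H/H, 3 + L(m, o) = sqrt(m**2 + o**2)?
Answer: -27336/163 - 201*sqrt(562)/163 ≈ -196.94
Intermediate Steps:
L(m, o) = -3 + sqrt(m**2 + o**2)
W(H) = 1
a = -201/163 (a = (200 + 1)/(18 - 181) = 201/(-163) = 201*(-1/163) = -201/163 ≈ -1.2331)
(139 + L(-21, -11))*a = (139 + (-3 + sqrt((-21)**2 + (-11)**2)))*(-201/163) = (139 + (-3 + sqrt(441 + 121)))*(-201/163) = (139 + (-3 + sqrt(562)))*(-201/163) = (136 + sqrt(562))*(-201/163) = -27336/163 - 201*sqrt(562)/163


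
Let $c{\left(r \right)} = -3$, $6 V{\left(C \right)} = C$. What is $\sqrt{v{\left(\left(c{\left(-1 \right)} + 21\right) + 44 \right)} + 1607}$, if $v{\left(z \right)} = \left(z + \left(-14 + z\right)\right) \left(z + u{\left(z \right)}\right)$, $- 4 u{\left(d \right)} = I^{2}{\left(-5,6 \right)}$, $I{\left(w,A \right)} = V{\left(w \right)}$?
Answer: $\frac{\sqrt{1210738}}{12} \approx 91.695$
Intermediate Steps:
$V{\left(C \right)} = \frac{C}{6}$
$I{\left(w,A \right)} = \frac{w}{6}$
$u{\left(d \right)} = - \frac{25}{144}$ ($u{\left(d \right)} = - \frac{\left(\frac{1}{6} \left(-5\right)\right)^{2}}{4} = - \frac{\left(- \frac{5}{6}\right)^{2}}{4} = \left(- \frac{1}{4}\right) \frac{25}{36} = - \frac{25}{144}$)
$v{\left(z \right)} = \left(-14 + 2 z\right) \left(- \frac{25}{144} + z\right)$ ($v{\left(z \right)} = \left(z + \left(-14 + z\right)\right) \left(z - \frac{25}{144}\right) = \left(-14 + 2 z\right) \left(- \frac{25}{144} + z\right)$)
$\sqrt{v{\left(\left(c{\left(-1 \right)} + 21\right) + 44 \right)} + 1607} = \sqrt{\left(\frac{175}{72} + 2 \left(\left(-3 + 21\right) + 44\right)^{2} - \frac{1033 \left(\left(-3 + 21\right) + 44\right)}{72}\right) + 1607} = \sqrt{\left(\frac{175}{72} + 2 \left(18 + 44\right)^{2} - \frac{1033 \left(18 + 44\right)}{72}\right) + 1607} = \sqrt{\left(\frac{175}{72} + 2 \cdot 62^{2} - \frac{32023}{36}\right) + 1607} = \sqrt{\left(\frac{175}{72} + 2 \cdot 3844 - \frac{32023}{36}\right) + 1607} = \sqrt{\left(\frac{175}{72} + 7688 - \frac{32023}{36}\right) + 1607} = \sqrt{\frac{489665}{72} + 1607} = \sqrt{\frac{605369}{72}} = \frac{\sqrt{1210738}}{12}$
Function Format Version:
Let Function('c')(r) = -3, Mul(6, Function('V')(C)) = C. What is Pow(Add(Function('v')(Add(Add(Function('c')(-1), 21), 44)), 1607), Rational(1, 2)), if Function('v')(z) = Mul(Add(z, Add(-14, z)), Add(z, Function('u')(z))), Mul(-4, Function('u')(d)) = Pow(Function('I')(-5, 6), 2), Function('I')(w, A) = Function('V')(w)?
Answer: Mul(Rational(1, 12), Pow(1210738, Rational(1, 2))) ≈ 91.695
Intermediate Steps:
Function('V')(C) = Mul(Rational(1, 6), C)
Function('I')(w, A) = Mul(Rational(1, 6), w)
Function('u')(d) = Rational(-25, 144) (Function('u')(d) = Mul(Rational(-1, 4), Pow(Mul(Rational(1, 6), -5), 2)) = Mul(Rational(-1, 4), Pow(Rational(-5, 6), 2)) = Mul(Rational(-1, 4), Rational(25, 36)) = Rational(-25, 144))
Function('v')(z) = Mul(Add(-14, Mul(2, z)), Add(Rational(-25, 144), z)) (Function('v')(z) = Mul(Add(z, Add(-14, z)), Add(z, Rational(-25, 144))) = Mul(Add(-14, Mul(2, z)), Add(Rational(-25, 144), z)))
Pow(Add(Function('v')(Add(Add(Function('c')(-1), 21), 44)), 1607), Rational(1, 2)) = Pow(Add(Add(Rational(175, 72), Mul(2, Pow(Add(Add(-3, 21), 44), 2)), Mul(Rational(-1033, 72), Add(Add(-3, 21), 44))), 1607), Rational(1, 2)) = Pow(Add(Add(Rational(175, 72), Mul(2, Pow(Add(18, 44), 2)), Mul(Rational(-1033, 72), Add(18, 44))), 1607), Rational(1, 2)) = Pow(Add(Add(Rational(175, 72), Mul(2, Pow(62, 2)), Mul(Rational(-1033, 72), 62)), 1607), Rational(1, 2)) = Pow(Add(Add(Rational(175, 72), Mul(2, 3844), Rational(-32023, 36)), 1607), Rational(1, 2)) = Pow(Add(Add(Rational(175, 72), 7688, Rational(-32023, 36)), 1607), Rational(1, 2)) = Pow(Add(Rational(489665, 72), 1607), Rational(1, 2)) = Pow(Rational(605369, 72), Rational(1, 2)) = Mul(Rational(1, 12), Pow(1210738, Rational(1, 2)))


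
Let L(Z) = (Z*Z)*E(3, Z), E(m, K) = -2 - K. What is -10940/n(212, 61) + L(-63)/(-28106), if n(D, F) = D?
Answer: -89701687/1489618 ≈ -60.218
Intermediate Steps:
L(Z) = Z²*(-2 - Z) (L(Z) = (Z*Z)*(-2 - Z) = Z²*(-2 - Z))
-10940/n(212, 61) + L(-63)/(-28106) = -10940/212 + ((-63)²*(-2 - 1*(-63)))/(-28106) = -10940*1/212 + (3969*(-2 + 63))*(-1/28106) = -2735/53 + (3969*61)*(-1/28106) = -2735/53 + 242109*(-1/28106) = -2735/53 - 242109/28106 = -89701687/1489618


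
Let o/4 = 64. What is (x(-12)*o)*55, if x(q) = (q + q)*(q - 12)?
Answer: 8110080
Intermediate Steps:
o = 256 (o = 4*64 = 256)
x(q) = 2*q*(-12 + q) (x(q) = (2*q)*(-12 + q) = 2*q*(-12 + q))
(x(-12)*o)*55 = ((2*(-12)*(-12 - 12))*256)*55 = ((2*(-12)*(-24))*256)*55 = (576*256)*55 = 147456*55 = 8110080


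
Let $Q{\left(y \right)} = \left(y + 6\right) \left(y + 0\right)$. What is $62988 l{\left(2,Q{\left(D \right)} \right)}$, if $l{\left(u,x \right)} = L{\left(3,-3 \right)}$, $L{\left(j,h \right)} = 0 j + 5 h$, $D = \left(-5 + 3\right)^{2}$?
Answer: $-944820$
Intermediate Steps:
$D = 4$ ($D = \left(-2\right)^{2} = 4$)
$Q{\left(y \right)} = y \left(6 + y\right)$ ($Q{\left(y \right)} = \left(6 + y\right) y = y \left(6 + y\right)$)
$L{\left(j,h \right)} = 5 h$ ($L{\left(j,h \right)} = 0 + 5 h = 5 h$)
$l{\left(u,x \right)} = -15$ ($l{\left(u,x \right)} = 5 \left(-3\right) = -15$)
$62988 l{\left(2,Q{\left(D \right)} \right)} = 62988 \left(-15\right) = -944820$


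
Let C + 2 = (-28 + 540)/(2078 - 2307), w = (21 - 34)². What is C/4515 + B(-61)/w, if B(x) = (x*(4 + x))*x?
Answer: -43858935125/34947003 ≈ -1255.0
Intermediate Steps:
w = 169 (w = (-13)² = 169)
C = -970/229 (C = -2 + (-28 + 540)/(2078 - 2307) = -2 + 512/(-229) = -2 + 512*(-1/229) = -2 - 512/229 = -970/229 ≈ -4.2358)
B(x) = x²*(4 + x)
C/4515 + B(-61)/w = -970/229/4515 + ((-61)²*(4 - 61))/169 = -970/229*1/4515 + (3721*(-57))*(1/169) = -194/206787 - 212097*1/169 = -194/206787 - 212097/169 = -43858935125/34947003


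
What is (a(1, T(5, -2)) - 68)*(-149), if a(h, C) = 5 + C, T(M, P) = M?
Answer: 8642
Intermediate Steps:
(a(1, T(5, -2)) - 68)*(-149) = ((5 + 5) - 68)*(-149) = (10 - 68)*(-149) = -58*(-149) = 8642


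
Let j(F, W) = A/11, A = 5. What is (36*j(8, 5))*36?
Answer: 6480/11 ≈ 589.09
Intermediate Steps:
j(F, W) = 5/11
(36*j(8, 5))*36 = (36*(5/11))*36 = (180/11)*36 = 6480/11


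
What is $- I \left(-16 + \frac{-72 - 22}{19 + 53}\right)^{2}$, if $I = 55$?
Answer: $- \frac{21347095}{1296} \approx -16472.0$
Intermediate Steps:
$- I \left(-16 + \frac{-72 - 22}{19 + 53}\right)^{2} = - 55 \left(-16 + \frac{-72 - 22}{19 + 53}\right)^{2} = - 55 \left(-16 - \frac{94}{72}\right)^{2} = - 55 \left(-16 - \frac{47}{36}\right)^{2} = - 55 \left(- \frac{623}{36}\right)^{2} = - \frac{55 \cdot 388129}{1296} = \left(-1\right) \frac{21347095}{1296} = - \frac{21347095}{1296}$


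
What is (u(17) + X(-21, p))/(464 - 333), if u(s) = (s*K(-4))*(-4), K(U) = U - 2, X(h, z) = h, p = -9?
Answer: 387/131 ≈ 2.9542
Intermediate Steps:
K(U) = -2 + U
u(s) = 24*s (u(s) = (s*(-2 - 4))*(-4) = (s*(-6))*(-4) = -6*s*(-4) = 24*s)
(u(17) + X(-21, p))/(464 - 333) = (24*17 - 21)/(464 - 333) = (408 - 21)/131 = 387*(1/131) = 387/131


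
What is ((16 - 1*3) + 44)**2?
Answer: 3249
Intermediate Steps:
((16 - 1*3) + 44)**2 = ((16 - 3) + 44)**2 = (13 + 44)**2 = 57**2 = 3249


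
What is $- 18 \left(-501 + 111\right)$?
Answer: $7020$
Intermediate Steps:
$- 18 \left(-501 + 111\right) = \left(-18\right) \left(-390\right) = 7020$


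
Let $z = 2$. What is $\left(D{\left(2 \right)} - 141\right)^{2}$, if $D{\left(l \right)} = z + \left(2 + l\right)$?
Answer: $18225$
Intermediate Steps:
$D{\left(l \right)} = 4 + l$ ($D{\left(l \right)} = 2 + \left(2 + l\right) = 4 + l$)
$\left(D{\left(2 \right)} - 141\right)^{2} = \left(\left(4 + 2\right) - 141\right)^{2} = \left(6 - 141\right)^{2} = \left(-135\right)^{2} = 18225$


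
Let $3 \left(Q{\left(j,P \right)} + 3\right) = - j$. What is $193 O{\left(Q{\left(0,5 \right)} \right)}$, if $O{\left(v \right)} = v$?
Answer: $-579$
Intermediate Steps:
$Q{\left(j,P \right)} = -3 - \frac{j}{3}$ ($Q{\left(j,P \right)} = -3 + \frac{\left(-1\right) j}{3} = -3 - \frac{j}{3}$)
$193 O{\left(Q{\left(0,5 \right)} \right)} = 193 \left(-3 - 0\right) = 193 \left(-3 + 0\right) = 193 \left(-3\right) = -579$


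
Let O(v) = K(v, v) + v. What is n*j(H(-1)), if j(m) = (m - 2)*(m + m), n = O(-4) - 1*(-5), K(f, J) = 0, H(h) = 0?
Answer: 0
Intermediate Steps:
O(v) = v (O(v) = 0 + v = v)
n = 1 (n = -4 - 1*(-5) = -4 + 5 = 1)
j(m) = 2*m*(-2 + m) (j(m) = (-2 + m)*(2*m) = 2*m*(-2 + m))
n*j(H(-1)) = 1*(2*0*(-2 + 0)) = 1*(2*0*(-2)) = 1*0 = 0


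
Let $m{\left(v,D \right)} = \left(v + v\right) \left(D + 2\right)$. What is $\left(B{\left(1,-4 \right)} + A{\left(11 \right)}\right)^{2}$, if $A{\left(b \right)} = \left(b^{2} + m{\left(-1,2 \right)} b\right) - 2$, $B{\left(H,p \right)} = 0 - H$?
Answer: $900$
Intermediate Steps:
$B{\left(H,p \right)} = - H$
$m{\left(v,D \right)} = 2 v \left(2 + D\right)$
$A{\left(b \right)} = -2 + b^{2} - 8 b$ ($A{\left(b \right)} = \left(b^{2} + 2 \left(-1\right) \left(2 + 2\right) b\right) - 2 = \left(b^{2} + 2 \left(-1\right) 4 b\right) - 2 = \left(b^{2} - 8 b\right) - 2 = -2 + b^{2} - 8 b$)
$\left(B{\left(1,-4 \right)} + A{\left(11 \right)}\right)^{2} = \left(\left(-1\right) 1 - \left(90 - 121\right)\right)^{2} = \left(-1 - -31\right)^{2} = \left(-1 + 31\right)^{2} = 30^{2} = 900$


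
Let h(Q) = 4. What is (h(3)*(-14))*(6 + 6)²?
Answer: -8064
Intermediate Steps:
(h(3)*(-14))*(6 + 6)² = (4*(-14))*(6 + 6)² = -56*12² = -56*144 = -8064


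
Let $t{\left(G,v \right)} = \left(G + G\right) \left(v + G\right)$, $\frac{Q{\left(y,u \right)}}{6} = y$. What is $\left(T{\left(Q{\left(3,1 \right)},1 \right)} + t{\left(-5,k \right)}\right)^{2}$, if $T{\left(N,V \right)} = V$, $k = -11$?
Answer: $25921$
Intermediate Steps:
$Q{\left(y,u \right)} = 6 y$
$t{\left(G,v \right)} = 2 G \left(G + v\right)$
$\left(T{\left(Q{\left(3,1 \right)},1 \right)} + t{\left(-5,k \right)}\right)^{2} = \left(1 + 2 \left(-5\right) \left(-5 - 11\right)\right)^{2} = \left(1 + 2 \left(-5\right) \left(-16\right)\right)^{2} = \left(1 + 160\right)^{2} = 161^{2} = 25921$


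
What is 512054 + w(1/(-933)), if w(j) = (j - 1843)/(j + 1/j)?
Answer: 44573960598/87049 ≈ 5.1206e+5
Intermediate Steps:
w(j) = (-1843 + j)/(j + 1/j)
512054 + w(1/(-933)) = 512054 + (-1843 + 1/(-933))/((-933)*(1 + (1/(-933))**2)) = 512054 - (-1843 - 1/933)/(933*(1 + (-1/933)**2)) = 512054 - 1/933*(-1719520/933)/(1 + 1/870489) = 512054 - 1/933*(-1719520/933)/870490/870489 = 512054 - 1/933*870489/870490*(-1719520/933) = 512054 + 171952/87049 = 44573960598/87049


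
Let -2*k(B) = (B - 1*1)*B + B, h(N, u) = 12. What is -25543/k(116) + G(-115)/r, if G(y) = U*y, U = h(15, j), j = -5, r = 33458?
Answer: 422666527/112552712 ≈ 3.7553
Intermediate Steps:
k(B) = -B/2 - B*(-1 + B)/2 (k(B) = -((B - 1*1)*B + B)/2 = -((B - 1)*B + B)/2 = -((-1 + B)*B + B)/2 = -(B*(-1 + B) + B)/2 = -(B + B*(-1 + B))/2 = -B/2 - B*(-1 + B)/2)
U = 12
G(y) = 12*y
-25543/k(116) + G(-115)/r = -25543/((-½*116²)) + (12*(-115))/33458 = -25543/((-½*13456)) - 1380*1/33458 = -25543/(-6728) - 690/16729 = -25543*(-1/6728) - 690/16729 = 25543/6728 - 690/16729 = 422666527/112552712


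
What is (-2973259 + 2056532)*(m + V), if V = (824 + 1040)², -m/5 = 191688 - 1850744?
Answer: -10789671443152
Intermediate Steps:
m = 8295280 (m = -5*(191688 - 1850744) = -5*(-1659056) = 8295280)
V = 3474496 (V = 1864² = 3474496)
(-2973259 + 2056532)*(m + V) = (-2973259 + 2056532)*(8295280 + 3474496) = -916727*11769776 = -10789671443152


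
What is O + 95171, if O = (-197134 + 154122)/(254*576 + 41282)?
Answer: 8926352097/93793 ≈ 95171.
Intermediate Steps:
O = -21506/93793 (O = -43012/(146304 + 41282) = -43012/187586 = -43012*1/187586 = -21506/93793 ≈ -0.22929)
O + 95171 = -21506/93793 + 95171 = 8926352097/93793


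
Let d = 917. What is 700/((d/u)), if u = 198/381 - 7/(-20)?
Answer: 11045/16637 ≈ 0.66388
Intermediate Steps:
u = 2209/2540 (u = 198*(1/381) - 7*(-1/20) = 66/127 + 7/20 = 2209/2540 ≈ 0.86969)
700/((d/u)) = 700/((917/(2209/2540))) = 700/((917*(2540/2209))) = 700/(2329180/2209) = 700*(2209/2329180) = 11045/16637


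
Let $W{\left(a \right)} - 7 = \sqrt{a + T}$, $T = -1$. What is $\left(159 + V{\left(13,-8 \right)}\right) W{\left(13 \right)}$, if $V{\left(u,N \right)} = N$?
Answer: $1057 + 302 \sqrt{3} \approx 1580.1$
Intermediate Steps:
$W{\left(a \right)} = 7 + \sqrt{-1 + a}$ ($W{\left(a \right)} = 7 + \sqrt{a - 1} = 7 + \sqrt{-1 + a}$)
$\left(159 + V{\left(13,-8 \right)}\right) W{\left(13 \right)} = \left(159 - 8\right) \left(7 + \sqrt{-1 + 13}\right) = 151 \left(7 + \sqrt{12}\right) = 151 \left(7 + 2 \sqrt{3}\right) = 1057 + 302 \sqrt{3}$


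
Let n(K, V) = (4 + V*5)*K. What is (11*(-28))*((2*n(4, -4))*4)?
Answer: 157696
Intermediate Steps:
n(K, V) = K*(4 + 5*V) (n(K, V) = (4 + 5*V)*K = K*(4 + 5*V))
(11*(-28))*((2*n(4, -4))*4) = (11*(-28))*((2*(4*(4 + 5*(-4))))*4) = -308*2*(4*(4 - 20))*4 = -308*2*(4*(-16))*4 = -308*2*(-64)*4 = -(-39424)*4 = -308*(-512) = 157696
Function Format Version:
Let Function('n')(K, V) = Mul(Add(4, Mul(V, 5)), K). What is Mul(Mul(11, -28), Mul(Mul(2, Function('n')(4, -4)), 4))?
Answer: 157696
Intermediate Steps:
Function('n')(K, V) = Mul(K, Add(4, Mul(5, V))) (Function('n')(K, V) = Mul(Add(4, Mul(5, V)), K) = Mul(K, Add(4, Mul(5, V))))
Mul(Mul(11, -28), Mul(Mul(2, Function('n')(4, -4)), 4)) = Mul(Mul(11, -28), Mul(Mul(2, Mul(4, Add(4, Mul(5, -4)))), 4)) = Mul(-308, Mul(Mul(2, Mul(4, Add(4, -20))), 4)) = Mul(-308, Mul(Mul(2, Mul(4, -16)), 4)) = Mul(-308, Mul(Mul(2, -64), 4)) = Mul(-308, Mul(-128, 4)) = Mul(-308, -512) = 157696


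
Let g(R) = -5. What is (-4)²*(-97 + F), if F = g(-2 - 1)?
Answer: -1632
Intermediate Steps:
F = -5
(-4)²*(-97 + F) = (-4)²*(-97 - 5) = 16*(-102) = -1632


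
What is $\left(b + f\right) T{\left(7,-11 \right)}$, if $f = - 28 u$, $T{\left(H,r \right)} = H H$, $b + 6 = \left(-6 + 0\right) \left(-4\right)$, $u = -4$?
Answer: $6370$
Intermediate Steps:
$b = 18$ ($b = -6 + \left(-6 + 0\right) \left(-4\right) = -6 - -24 = -6 + 24 = 18$)
$T{\left(H,r \right)} = H^{2}$
$f = 112$ ($f = \left(-28\right) \left(-4\right) = 112$)
$\left(b + f\right) T{\left(7,-11 \right)} = \left(18 + 112\right) 7^{2} = 130 \cdot 49 = 6370$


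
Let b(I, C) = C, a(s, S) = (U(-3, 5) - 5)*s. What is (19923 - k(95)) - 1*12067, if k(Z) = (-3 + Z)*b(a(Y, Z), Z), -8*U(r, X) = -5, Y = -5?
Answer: -884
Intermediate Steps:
U(r, X) = 5/8 (U(r, X) = -⅛*(-5) = 5/8)
a(s, S) = -35*s/8 (a(s, S) = (5/8 - 5)*s = -35*s/8)
k(Z) = Z*(-3 + Z) (k(Z) = (-3 + Z)*Z = Z*(-3 + Z))
(19923 - k(95)) - 1*12067 = (19923 - 95*(-3 + 95)) - 1*12067 = (19923 - 95*92) - 12067 = (19923 - 1*8740) - 12067 = (19923 - 8740) - 12067 = 11183 - 12067 = -884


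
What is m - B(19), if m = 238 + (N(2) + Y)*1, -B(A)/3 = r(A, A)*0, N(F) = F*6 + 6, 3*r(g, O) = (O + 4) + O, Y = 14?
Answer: 270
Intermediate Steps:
r(g, O) = 4/3 + 2*O/3 (r(g, O) = ((O + 4) + O)/3 = ((4 + O) + O)/3 = (4 + 2*O)/3 = 4/3 + 2*O/3)
N(F) = 6 + 6*F (N(F) = 6*F + 6 = 6 + 6*F)
B(A) = 0 (B(A) = -3*(4/3 + 2*A/3)*0 = -3*0 = 0)
m = 270 (m = 238 + ((6 + 6*2) + 14)*1 = 238 + ((6 + 12) + 14)*1 = 238 + (18 + 14)*1 = 238 + 32*1 = 238 + 32 = 270)
m - B(19) = 270 - 1*0 = 270 + 0 = 270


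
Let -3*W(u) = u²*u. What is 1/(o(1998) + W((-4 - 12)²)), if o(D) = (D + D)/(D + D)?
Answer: -3/16777213 ≈ -1.7881e-7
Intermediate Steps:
o(D) = 1 (o(D) = (2*D)/((2*D)) = (2*D)*(1/(2*D)) = 1)
W(u) = -u³/3 (W(u) = -u²*u/3 = -u³/3)
1/(o(1998) + W((-4 - 12)²)) = 1/(1 - (-4 - 12)⁶/3) = 1/(1 - ((-16)²)³/3) = 1/(1 - ⅓*256³) = 1/(1 - ⅓*16777216) = 1/(1 - 16777216/3) = 1/(-16777213/3) = -3/16777213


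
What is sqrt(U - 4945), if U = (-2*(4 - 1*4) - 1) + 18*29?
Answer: 2*I*sqrt(1106) ≈ 66.513*I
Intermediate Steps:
U = 521 (U = (-2*(4 - 4) - 1) + 522 = (-2*0 - 1) + 522 = (0 - 1) + 522 = -1 + 522 = 521)
sqrt(U - 4945) = sqrt(521 - 4945) = sqrt(-4424) = 2*I*sqrt(1106)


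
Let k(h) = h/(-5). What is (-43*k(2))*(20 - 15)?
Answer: 86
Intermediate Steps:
k(h) = -h/5 (k(h) = h*(-⅕) = -h/5)
(-43*k(2))*(20 - 15) = (-(-43)*2/5)*(20 - 15) = -43*(-⅖)*5 = (86/5)*5 = 86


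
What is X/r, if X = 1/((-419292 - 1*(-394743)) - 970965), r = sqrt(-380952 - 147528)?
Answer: I*sqrt(3670)/43842436560 ≈ 1.3818e-9*I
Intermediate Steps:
r = 12*I*sqrt(3670) (r = sqrt(-528480) = 12*I*sqrt(3670) ≈ 726.97*I)
X = -1/995514 (X = 1/((-419292 + 394743) - 970965) = 1/(-24549 - 970965) = 1/(-995514) = -1/995514 ≈ -1.0045e-6)
X/r = -(-I*sqrt(3670)/44040)/995514 = -(-1)*I*sqrt(3670)/43842436560 = I*sqrt(3670)/43842436560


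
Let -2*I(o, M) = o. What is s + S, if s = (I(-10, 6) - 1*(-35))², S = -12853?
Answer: -11253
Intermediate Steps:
I(o, M) = -o/2
s = 1600 (s = (-½*(-10) - 1*(-35))² = (5 + 35)² = 40² = 1600)
s + S = 1600 - 12853 = -11253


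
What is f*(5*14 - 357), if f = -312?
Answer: 89544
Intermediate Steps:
f*(5*14 - 357) = -312*(5*14 - 357) = -312*(70 - 357) = -312*(-287) = 89544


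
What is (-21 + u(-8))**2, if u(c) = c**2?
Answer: 1849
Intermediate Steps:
(-21 + u(-8))**2 = (-21 + (-8)**2)**2 = (-21 + 64)**2 = 43**2 = 1849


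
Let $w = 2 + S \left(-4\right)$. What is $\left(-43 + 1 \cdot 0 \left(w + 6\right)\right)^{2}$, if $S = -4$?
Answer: $1849$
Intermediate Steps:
$w = 18$ ($w = 2 - -16 = 2 + 16 = 18$)
$\left(-43 + 1 \cdot 0 \left(w + 6\right)\right)^{2} = \left(-43 + 1 \cdot 0 \left(18 + 6\right)\right)^{2} = \left(-43 + 0 \cdot 24\right)^{2} = \left(-43 + 0\right)^{2} = \left(-43\right)^{2} = 1849$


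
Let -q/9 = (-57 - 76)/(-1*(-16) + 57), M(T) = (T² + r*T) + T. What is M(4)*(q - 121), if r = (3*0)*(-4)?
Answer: -152720/73 ≈ -2092.1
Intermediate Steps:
r = 0 (r = 0*(-4) = 0)
M(T) = T + T² (M(T) = (T² + 0*T) + T = (T² + 0) + T = T² + T = T + T²)
q = 1197/73 (q = -9*(-57 - 76)/(-1*(-16) + 57) = -(-1197)/(16 + 57) = -(-1197)/73 = -9*(-133/73) = 1197/73 ≈ 16.397)
M(4)*(q - 121) = (4*(1 + 4))*(1197/73 - 121) = (4*5)*(-7636/73) = 20*(-7636/73) = -152720/73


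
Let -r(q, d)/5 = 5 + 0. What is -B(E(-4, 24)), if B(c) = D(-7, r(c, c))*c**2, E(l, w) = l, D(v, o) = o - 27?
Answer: 832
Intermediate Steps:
r(q, d) = -25 (r(q, d) = -5*(5 + 0) = -5*5 = -25)
D(v, o) = -27 + o
B(c) = -52*c**2 (B(c) = (-27 - 25)*c**2 = -52*c**2)
-B(E(-4, 24)) = -(-52)*(-4)**2 = -(-52)*16 = -1*(-832) = 832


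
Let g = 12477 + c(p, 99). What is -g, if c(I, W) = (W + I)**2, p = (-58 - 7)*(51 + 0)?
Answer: -10355133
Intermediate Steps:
p = -3315 (p = -65*51 = -3315)
c(I, W) = (I + W)**2
g = 10355133 (g = 12477 + (-3315 + 99)**2 = 12477 + (-3216)**2 = 12477 + 10342656 = 10355133)
-g = -1*10355133 = -10355133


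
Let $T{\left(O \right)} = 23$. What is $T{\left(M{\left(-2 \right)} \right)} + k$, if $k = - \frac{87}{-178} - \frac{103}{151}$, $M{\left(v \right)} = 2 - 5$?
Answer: $\frac{612997}{26878} \approx 22.807$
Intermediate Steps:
$M{\left(v \right)} = -3$
$k = - \frac{5197}{26878}$ ($k = \left(-87\right) \left(- \frac{1}{178}\right) - \frac{103}{151} = \frac{87}{178} - \frac{103}{151} = - \frac{5197}{26878} \approx -0.19336$)
$T{\left(M{\left(-2 \right)} \right)} + k = 23 - \frac{5197}{26878} = \frac{612997}{26878}$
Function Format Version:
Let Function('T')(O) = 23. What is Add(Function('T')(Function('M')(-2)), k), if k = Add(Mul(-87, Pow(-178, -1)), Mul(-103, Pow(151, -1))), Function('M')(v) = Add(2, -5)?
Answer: Rational(612997, 26878) ≈ 22.807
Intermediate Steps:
Function('M')(v) = -3
k = Rational(-5197, 26878) (k = Add(Mul(-87, Rational(-1, 178)), Mul(-103, Rational(1, 151))) = Add(Rational(87, 178), Rational(-103, 151)) = Rational(-5197, 26878) ≈ -0.19336)
Add(Function('T')(Function('M')(-2)), k) = Add(23, Rational(-5197, 26878)) = Rational(612997, 26878)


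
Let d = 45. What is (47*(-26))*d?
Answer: -54990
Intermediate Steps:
(47*(-26))*d = (47*(-26))*45 = -1222*45 = -54990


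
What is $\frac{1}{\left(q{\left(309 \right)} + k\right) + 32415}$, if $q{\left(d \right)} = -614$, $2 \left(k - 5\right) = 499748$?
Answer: $\frac{1}{281680} \approx 3.5501 \cdot 10^{-6}$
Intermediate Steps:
$k = 249879$ ($k = 5 + \frac{1}{2} \cdot 499748 = 5 + 249874 = 249879$)
$\frac{1}{\left(q{\left(309 \right)} + k\right) + 32415} = \frac{1}{\left(-614 + 249879\right) + 32415} = \frac{1}{249265 + 32415} = \frac{1}{281680}$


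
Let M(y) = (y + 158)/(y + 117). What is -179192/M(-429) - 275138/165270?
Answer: -4619986928239/22394085 ≈ -2.0630e+5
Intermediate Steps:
M(y) = (158 + y)/(117 + y)
-179192/M(-429) - 275138/165270 = -179192*(117 - 429)/(158 - 429) - 275138/165270 = -179192/(-271/(-312)) - 275138*1/165270 = -179192/((-1/312*(-271))) - 137569/82635 = -179192/271/312 - 137569/82635 = -179192*312/271 - 137569/82635 = -55907904/271 - 137569/82635 = -4619986928239/22394085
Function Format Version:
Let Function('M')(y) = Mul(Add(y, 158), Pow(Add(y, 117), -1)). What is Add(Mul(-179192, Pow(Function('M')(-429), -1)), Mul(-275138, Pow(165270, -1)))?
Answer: Rational(-4619986928239, 22394085) ≈ -2.0630e+5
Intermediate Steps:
Function('M')(y) = Mul(Pow(Add(117, y), -1), Add(158, y)) (Function('M')(y) = Mul(Add(158, y), Pow(Add(117, y), -1)) = Mul(Pow(Add(117, y), -1), Add(158, y)))
Add(Mul(-179192, Pow(Function('M')(-429), -1)), Mul(-275138, Pow(165270, -1))) = Add(Mul(-179192, Pow(Mul(Pow(Add(117, -429), -1), Add(158, -429)), -1)), Mul(-275138, Pow(165270, -1))) = Add(Mul(-179192, Pow(Mul(Pow(-312, -1), -271), -1)), Mul(-275138, Rational(1, 165270))) = Add(Mul(-179192, Pow(Mul(Rational(-1, 312), -271), -1)), Rational(-137569, 82635)) = Add(Mul(-179192, Pow(Rational(271, 312), -1)), Rational(-137569, 82635)) = Add(Mul(-179192, Rational(312, 271)), Rational(-137569, 82635)) = Add(Rational(-55907904, 271), Rational(-137569, 82635)) = Rational(-4619986928239, 22394085)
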